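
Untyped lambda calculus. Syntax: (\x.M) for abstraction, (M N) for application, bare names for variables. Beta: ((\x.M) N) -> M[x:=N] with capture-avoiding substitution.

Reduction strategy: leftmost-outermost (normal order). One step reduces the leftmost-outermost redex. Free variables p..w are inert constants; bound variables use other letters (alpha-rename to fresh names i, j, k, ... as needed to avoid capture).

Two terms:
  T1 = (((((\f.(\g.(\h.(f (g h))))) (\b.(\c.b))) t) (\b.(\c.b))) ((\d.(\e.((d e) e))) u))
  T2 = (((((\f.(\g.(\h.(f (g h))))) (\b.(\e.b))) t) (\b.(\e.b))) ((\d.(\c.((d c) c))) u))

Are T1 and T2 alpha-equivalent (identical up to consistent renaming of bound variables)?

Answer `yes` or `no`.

Answer: yes

Derivation:
Term 1: (((((\f.(\g.(\h.(f (g h))))) (\b.(\c.b))) t) (\b.(\c.b))) ((\d.(\e.((d e) e))) u))
Term 2: (((((\f.(\g.(\h.(f (g h))))) (\b.(\e.b))) t) (\b.(\e.b))) ((\d.(\c.((d c) c))) u))
Alpha-equivalence: compare structure up to binder renaming.
Result: True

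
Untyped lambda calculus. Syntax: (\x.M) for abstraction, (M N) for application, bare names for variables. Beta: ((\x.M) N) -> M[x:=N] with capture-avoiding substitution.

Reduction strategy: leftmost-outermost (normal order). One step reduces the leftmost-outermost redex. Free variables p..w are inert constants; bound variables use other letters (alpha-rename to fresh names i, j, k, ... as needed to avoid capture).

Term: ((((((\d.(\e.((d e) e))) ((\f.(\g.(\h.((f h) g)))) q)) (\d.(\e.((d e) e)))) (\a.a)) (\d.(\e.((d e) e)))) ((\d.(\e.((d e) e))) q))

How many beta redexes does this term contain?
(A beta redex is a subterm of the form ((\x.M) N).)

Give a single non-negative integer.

Answer: 3

Derivation:
Term: ((((((\d.(\e.((d e) e))) ((\f.(\g.(\h.((f h) g)))) q)) (\d.(\e.((d e) e)))) (\a.a)) (\d.(\e.((d e) e)))) ((\d.(\e.((d e) e))) q))
  Redex: ((\d.(\e.((d e) e))) ((\f.(\g.(\h.((f h) g)))) q))
  Redex: ((\f.(\g.(\h.((f h) g)))) q)
  Redex: ((\d.(\e.((d e) e))) q)
Total redexes: 3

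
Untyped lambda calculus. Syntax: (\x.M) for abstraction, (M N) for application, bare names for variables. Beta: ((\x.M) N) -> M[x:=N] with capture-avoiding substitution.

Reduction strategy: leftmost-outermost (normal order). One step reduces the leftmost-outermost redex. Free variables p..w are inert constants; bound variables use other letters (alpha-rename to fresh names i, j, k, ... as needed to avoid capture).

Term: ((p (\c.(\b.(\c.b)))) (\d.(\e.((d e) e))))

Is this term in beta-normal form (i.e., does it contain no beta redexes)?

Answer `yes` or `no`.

Term: ((p (\c.(\b.(\c.b)))) (\d.(\e.((d e) e))))
No beta redexes found.

Answer: yes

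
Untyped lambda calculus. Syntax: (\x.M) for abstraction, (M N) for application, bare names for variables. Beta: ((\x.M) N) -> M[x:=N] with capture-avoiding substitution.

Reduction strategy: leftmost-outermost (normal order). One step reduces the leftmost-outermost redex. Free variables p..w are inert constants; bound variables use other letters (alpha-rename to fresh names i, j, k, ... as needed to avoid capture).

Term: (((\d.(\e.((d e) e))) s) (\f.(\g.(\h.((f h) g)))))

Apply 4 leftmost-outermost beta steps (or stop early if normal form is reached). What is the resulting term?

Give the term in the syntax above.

Step 0: (((\d.(\e.((d e) e))) s) (\f.(\g.(\h.((f h) g)))))
Step 1: ((\e.((s e) e)) (\f.(\g.(\h.((f h) g)))))
Step 2: ((s (\f.(\g.(\h.((f h) g))))) (\f.(\g.(\h.((f h) g)))))
Step 3: (normal form reached)

Answer: ((s (\f.(\g.(\h.((f h) g))))) (\f.(\g.(\h.((f h) g)))))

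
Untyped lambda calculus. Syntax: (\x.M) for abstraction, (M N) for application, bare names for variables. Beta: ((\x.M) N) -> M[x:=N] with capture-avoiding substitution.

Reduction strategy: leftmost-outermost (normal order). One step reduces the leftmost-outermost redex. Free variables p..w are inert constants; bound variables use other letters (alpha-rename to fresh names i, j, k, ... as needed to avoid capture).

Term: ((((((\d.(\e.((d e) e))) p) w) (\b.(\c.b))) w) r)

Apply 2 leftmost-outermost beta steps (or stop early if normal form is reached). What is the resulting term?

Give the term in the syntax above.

Answer: (((((p w) w) (\b.(\c.b))) w) r)

Derivation:
Step 0: ((((((\d.(\e.((d e) e))) p) w) (\b.(\c.b))) w) r)
Step 1: (((((\e.((p e) e)) w) (\b.(\c.b))) w) r)
Step 2: (((((p w) w) (\b.(\c.b))) w) r)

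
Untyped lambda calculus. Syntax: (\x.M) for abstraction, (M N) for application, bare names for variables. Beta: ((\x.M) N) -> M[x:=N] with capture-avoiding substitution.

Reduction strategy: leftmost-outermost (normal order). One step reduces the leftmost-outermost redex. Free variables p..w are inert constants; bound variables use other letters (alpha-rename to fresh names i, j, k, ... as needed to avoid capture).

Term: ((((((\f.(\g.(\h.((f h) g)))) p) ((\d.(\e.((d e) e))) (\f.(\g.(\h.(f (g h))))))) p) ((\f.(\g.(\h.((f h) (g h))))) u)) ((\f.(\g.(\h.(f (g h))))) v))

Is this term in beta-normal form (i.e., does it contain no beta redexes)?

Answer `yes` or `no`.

Term: ((((((\f.(\g.(\h.((f h) g)))) p) ((\d.(\e.((d e) e))) (\f.(\g.(\h.(f (g h))))))) p) ((\f.(\g.(\h.((f h) (g h))))) u)) ((\f.(\g.(\h.(f (g h))))) v))
Found 4 beta redex(es).

Answer: no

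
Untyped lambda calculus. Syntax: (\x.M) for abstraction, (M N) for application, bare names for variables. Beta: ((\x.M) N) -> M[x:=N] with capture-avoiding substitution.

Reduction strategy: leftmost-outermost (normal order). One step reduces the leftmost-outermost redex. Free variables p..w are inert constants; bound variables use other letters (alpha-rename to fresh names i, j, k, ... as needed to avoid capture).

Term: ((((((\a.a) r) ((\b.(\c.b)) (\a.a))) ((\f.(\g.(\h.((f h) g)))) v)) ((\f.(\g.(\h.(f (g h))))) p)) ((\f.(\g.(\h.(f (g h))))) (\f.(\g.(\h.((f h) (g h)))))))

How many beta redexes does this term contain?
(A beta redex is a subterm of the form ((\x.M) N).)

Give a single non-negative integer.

Answer: 5

Derivation:
Term: ((((((\a.a) r) ((\b.(\c.b)) (\a.a))) ((\f.(\g.(\h.((f h) g)))) v)) ((\f.(\g.(\h.(f (g h))))) p)) ((\f.(\g.(\h.(f (g h))))) (\f.(\g.(\h.((f h) (g h)))))))
  Redex: ((\a.a) r)
  Redex: ((\b.(\c.b)) (\a.a))
  Redex: ((\f.(\g.(\h.((f h) g)))) v)
  Redex: ((\f.(\g.(\h.(f (g h))))) p)
  Redex: ((\f.(\g.(\h.(f (g h))))) (\f.(\g.(\h.((f h) (g h))))))
Total redexes: 5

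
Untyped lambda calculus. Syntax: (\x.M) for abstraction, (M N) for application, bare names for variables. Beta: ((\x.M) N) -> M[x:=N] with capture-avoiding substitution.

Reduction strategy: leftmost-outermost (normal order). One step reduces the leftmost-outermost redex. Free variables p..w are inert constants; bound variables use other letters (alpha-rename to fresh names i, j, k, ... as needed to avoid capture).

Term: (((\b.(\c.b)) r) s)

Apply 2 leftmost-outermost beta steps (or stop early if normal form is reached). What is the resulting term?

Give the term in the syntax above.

Step 0: (((\b.(\c.b)) r) s)
Step 1: ((\c.r) s)
Step 2: r

Answer: r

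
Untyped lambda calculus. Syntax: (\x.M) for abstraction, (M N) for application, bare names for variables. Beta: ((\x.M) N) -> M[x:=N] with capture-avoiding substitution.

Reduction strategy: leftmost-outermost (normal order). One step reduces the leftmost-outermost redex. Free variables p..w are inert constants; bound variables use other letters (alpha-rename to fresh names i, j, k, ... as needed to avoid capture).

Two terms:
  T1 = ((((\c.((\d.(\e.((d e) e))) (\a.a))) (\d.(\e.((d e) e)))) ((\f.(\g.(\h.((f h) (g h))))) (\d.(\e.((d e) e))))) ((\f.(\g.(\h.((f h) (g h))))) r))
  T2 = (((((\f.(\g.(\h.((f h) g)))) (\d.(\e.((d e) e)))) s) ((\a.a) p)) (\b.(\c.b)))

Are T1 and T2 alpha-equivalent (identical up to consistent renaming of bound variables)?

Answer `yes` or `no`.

Term 1: ((((\c.((\d.(\e.((d e) e))) (\a.a))) (\d.(\e.((d e) e)))) ((\f.(\g.(\h.((f h) (g h))))) (\d.(\e.((d e) e))))) ((\f.(\g.(\h.((f h) (g h))))) r))
Term 2: (((((\f.(\g.(\h.((f h) g)))) (\d.(\e.((d e) e)))) s) ((\a.a) p)) (\b.(\c.b)))
Alpha-equivalence: compare structure up to binder renaming.
Result: False

Answer: no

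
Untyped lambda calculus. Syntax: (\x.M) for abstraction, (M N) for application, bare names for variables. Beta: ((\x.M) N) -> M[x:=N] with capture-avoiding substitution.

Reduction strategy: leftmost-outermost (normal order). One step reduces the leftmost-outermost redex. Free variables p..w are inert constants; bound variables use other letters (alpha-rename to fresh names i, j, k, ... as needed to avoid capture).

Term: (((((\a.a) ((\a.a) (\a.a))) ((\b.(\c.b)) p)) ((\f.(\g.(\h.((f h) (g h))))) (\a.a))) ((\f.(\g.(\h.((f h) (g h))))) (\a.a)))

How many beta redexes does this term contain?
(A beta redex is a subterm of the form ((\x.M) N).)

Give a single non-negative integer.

Term: (((((\a.a) ((\a.a) (\a.a))) ((\b.(\c.b)) p)) ((\f.(\g.(\h.((f h) (g h))))) (\a.a))) ((\f.(\g.(\h.((f h) (g h))))) (\a.a)))
  Redex: ((\a.a) ((\a.a) (\a.a)))
  Redex: ((\a.a) (\a.a))
  Redex: ((\b.(\c.b)) p)
  Redex: ((\f.(\g.(\h.((f h) (g h))))) (\a.a))
  Redex: ((\f.(\g.(\h.((f h) (g h))))) (\a.a))
Total redexes: 5

Answer: 5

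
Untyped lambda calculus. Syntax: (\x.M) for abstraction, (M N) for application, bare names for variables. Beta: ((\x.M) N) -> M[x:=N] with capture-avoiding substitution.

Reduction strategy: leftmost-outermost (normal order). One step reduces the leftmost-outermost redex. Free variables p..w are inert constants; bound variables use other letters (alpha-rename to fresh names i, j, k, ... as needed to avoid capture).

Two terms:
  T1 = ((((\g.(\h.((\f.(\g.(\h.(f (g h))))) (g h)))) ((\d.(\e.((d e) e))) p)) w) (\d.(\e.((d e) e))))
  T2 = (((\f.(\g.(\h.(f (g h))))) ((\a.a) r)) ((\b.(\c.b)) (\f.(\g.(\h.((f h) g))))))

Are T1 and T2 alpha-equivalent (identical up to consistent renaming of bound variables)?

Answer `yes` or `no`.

Answer: no

Derivation:
Term 1: ((((\g.(\h.((\f.(\g.(\h.(f (g h))))) (g h)))) ((\d.(\e.((d e) e))) p)) w) (\d.(\e.((d e) e))))
Term 2: (((\f.(\g.(\h.(f (g h))))) ((\a.a) r)) ((\b.(\c.b)) (\f.(\g.(\h.((f h) g))))))
Alpha-equivalence: compare structure up to binder renaming.
Result: False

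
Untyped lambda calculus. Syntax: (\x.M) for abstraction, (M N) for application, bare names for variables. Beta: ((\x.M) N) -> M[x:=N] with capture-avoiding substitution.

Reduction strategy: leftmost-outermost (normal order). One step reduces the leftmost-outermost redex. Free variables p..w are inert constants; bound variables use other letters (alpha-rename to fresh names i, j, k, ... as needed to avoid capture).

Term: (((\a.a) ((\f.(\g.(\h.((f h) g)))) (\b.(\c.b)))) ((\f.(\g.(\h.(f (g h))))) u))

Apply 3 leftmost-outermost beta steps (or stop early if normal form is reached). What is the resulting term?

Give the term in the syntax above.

Answer: (\h.(((\b.(\c.b)) h) ((\f.(\g.(\h.(f (g h))))) u)))

Derivation:
Step 0: (((\a.a) ((\f.(\g.(\h.((f h) g)))) (\b.(\c.b)))) ((\f.(\g.(\h.(f (g h))))) u))
Step 1: (((\f.(\g.(\h.((f h) g)))) (\b.(\c.b))) ((\f.(\g.(\h.(f (g h))))) u))
Step 2: ((\g.(\h.(((\b.(\c.b)) h) g))) ((\f.(\g.(\h.(f (g h))))) u))
Step 3: (\h.(((\b.(\c.b)) h) ((\f.(\g.(\h.(f (g h))))) u)))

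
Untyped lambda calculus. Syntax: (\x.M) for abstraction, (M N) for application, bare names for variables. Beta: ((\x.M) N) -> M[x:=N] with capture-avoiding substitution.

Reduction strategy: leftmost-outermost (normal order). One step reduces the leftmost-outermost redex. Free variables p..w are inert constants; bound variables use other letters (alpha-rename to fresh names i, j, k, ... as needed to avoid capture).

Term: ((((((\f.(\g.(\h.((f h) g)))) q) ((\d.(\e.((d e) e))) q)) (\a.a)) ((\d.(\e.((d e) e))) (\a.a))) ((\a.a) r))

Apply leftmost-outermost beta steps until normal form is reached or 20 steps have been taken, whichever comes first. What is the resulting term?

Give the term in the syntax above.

Answer: ((((q (\a.a)) (\e.((q e) e))) (\e.(e e))) r)

Derivation:
Step 0: ((((((\f.(\g.(\h.((f h) g)))) q) ((\d.(\e.((d e) e))) q)) (\a.a)) ((\d.(\e.((d e) e))) (\a.a))) ((\a.a) r))
Step 1: (((((\g.(\h.((q h) g))) ((\d.(\e.((d e) e))) q)) (\a.a)) ((\d.(\e.((d e) e))) (\a.a))) ((\a.a) r))
Step 2: ((((\h.((q h) ((\d.(\e.((d e) e))) q))) (\a.a)) ((\d.(\e.((d e) e))) (\a.a))) ((\a.a) r))
Step 3: ((((q (\a.a)) ((\d.(\e.((d e) e))) q)) ((\d.(\e.((d e) e))) (\a.a))) ((\a.a) r))
Step 4: ((((q (\a.a)) (\e.((q e) e))) ((\d.(\e.((d e) e))) (\a.a))) ((\a.a) r))
Step 5: ((((q (\a.a)) (\e.((q e) e))) (\e.(((\a.a) e) e))) ((\a.a) r))
Step 6: ((((q (\a.a)) (\e.((q e) e))) (\e.(e e))) ((\a.a) r))
Step 7: ((((q (\a.a)) (\e.((q e) e))) (\e.(e e))) r)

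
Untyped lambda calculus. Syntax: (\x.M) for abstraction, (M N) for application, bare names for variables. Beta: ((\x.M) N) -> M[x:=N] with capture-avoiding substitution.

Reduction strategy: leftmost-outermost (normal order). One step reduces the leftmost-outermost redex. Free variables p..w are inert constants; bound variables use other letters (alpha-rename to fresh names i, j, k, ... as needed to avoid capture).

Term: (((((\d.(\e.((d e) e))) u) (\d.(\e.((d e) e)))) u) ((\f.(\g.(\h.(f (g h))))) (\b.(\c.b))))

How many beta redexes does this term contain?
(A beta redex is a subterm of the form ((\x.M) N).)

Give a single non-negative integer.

Term: (((((\d.(\e.((d e) e))) u) (\d.(\e.((d e) e)))) u) ((\f.(\g.(\h.(f (g h))))) (\b.(\c.b))))
  Redex: ((\d.(\e.((d e) e))) u)
  Redex: ((\f.(\g.(\h.(f (g h))))) (\b.(\c.b)))
Total redexes: 2

Answer: 2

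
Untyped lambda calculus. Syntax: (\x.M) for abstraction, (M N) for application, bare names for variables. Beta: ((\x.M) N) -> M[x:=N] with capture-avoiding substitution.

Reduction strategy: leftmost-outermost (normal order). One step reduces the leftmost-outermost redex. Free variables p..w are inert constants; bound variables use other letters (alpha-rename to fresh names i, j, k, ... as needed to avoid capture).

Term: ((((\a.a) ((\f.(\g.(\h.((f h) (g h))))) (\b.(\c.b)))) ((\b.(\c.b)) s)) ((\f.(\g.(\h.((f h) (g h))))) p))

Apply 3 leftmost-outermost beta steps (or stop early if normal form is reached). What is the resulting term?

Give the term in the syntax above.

Answer: ((\h.(((\b.(\c.b)) h) (((\b.(\c.b)) s) h))) ((\f.(\g.(\h.((f h) (g h))))) p))

Derivation:
Step 0: ((((\a.a) ((\f.(\g.(\h.((f h) (g h))))) (\b.(\c.b)))) ((\b.(\c.b)) s)) ((\f.(\g.(\h.((f h) (g h))))) p))
Step 1: ((((\f.(\g.(\h.((f h) (g h))))) (\b.(\c.b))) ((\b.(\c.b)) s)) ((\f.(\g.(\h.((f h) (g h))))) p))
Step 2: (((\g.(\h.(((\b.(\c.b)) h) (g h)))) ((\b.(\c.b)) s)) ((\f.(\g.(\h.((f h) (g h))))) p))
Step 3: ((\h.(((\b.(\c.b)) h) (((\b.(\c.b)) s) h))) ((\f.(\g.(\h.((f h) (g h))))) p))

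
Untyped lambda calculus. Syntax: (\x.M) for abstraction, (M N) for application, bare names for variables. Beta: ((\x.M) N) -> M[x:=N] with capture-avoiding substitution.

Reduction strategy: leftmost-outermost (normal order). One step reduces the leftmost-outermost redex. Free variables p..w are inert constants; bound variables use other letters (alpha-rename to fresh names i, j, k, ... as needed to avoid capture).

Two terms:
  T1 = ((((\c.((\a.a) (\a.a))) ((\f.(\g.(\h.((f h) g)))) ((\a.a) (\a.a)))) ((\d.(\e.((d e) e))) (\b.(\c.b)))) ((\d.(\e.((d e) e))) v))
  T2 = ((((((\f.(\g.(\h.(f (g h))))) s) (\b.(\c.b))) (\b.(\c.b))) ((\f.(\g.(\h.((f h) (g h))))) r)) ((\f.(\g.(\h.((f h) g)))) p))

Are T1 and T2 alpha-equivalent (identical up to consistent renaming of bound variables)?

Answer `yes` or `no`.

Answer: no

Derivation:
Term 1: ((((\c.((\a.a) (\a.a))) ((\f.(\g.(\h.((f h) g)))) ((\a.a) (\a.a)))) ((\d.(\e.((d e) e))) (\b.(\c.b)))) ((\d.(\e.((d e) e))) v))
Term 2: ((((((\f.(\g.(\h.(f (g h))))) s) (\b.(\c.b))) (\b.(\c.b))) ((\f.(\g.(\h.((f h) (g h))))) r)) ((\f.(\g.(\h.((f h) g)))) p))
Alpha-equivalence: compare structure up to binder renaming.
Result: False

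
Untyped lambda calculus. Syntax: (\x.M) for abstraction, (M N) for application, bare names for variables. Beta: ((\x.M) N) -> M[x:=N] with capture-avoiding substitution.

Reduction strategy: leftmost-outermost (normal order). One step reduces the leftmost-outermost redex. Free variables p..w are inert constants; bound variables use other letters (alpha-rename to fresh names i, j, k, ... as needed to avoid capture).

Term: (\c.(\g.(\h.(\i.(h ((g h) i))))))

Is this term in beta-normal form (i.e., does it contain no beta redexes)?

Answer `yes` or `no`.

Term: (\c.(\g.(\h.(\i.(h ((g h) i))))))
No beta redexes found.

Answer: yes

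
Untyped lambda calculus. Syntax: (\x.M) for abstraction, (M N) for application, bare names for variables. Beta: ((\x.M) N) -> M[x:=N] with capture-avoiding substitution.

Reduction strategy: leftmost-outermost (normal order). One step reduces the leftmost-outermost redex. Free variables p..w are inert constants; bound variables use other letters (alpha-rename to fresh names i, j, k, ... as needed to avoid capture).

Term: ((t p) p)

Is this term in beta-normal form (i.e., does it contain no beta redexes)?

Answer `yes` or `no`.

Term: ((t p) p)
No beta redexes found.

Answer: yes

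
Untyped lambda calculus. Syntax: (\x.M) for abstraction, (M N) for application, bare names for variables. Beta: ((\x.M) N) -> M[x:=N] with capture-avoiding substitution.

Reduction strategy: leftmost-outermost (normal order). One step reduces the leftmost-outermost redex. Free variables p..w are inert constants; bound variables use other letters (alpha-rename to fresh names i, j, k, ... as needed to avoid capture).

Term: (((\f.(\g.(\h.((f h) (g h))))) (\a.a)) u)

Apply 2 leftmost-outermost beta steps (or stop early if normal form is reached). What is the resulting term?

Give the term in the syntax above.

Step 0: (((\f.(\g.(\h.((f h) (g h))))) (\a.a)) u)
Step 1: ((\g.(\h.(((\a.a) h) (g h)))) u)
Step 2: (\h.(((\a.a) h) (u h)))

Answer: (\h.(((\a.a) h) (u h)))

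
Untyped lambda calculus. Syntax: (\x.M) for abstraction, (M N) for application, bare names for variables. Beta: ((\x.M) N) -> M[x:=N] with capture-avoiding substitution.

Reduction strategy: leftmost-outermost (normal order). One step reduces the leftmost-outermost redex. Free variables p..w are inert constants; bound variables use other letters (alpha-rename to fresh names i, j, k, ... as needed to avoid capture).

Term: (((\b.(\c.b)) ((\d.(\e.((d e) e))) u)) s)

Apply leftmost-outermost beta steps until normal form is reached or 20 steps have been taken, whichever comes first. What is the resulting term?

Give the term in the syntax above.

Step 0: (((\b.(\c.b)) ((\d.(\e.((d e) e))) u)) s)
Step 1: ((\c.((\d.(\e.((d e) e))) u)) s)
Step 2: ((\d.(\e.((d e) e))) u)
Step 3: (\e.((u e) e))

Answer: (\e.((u e) e))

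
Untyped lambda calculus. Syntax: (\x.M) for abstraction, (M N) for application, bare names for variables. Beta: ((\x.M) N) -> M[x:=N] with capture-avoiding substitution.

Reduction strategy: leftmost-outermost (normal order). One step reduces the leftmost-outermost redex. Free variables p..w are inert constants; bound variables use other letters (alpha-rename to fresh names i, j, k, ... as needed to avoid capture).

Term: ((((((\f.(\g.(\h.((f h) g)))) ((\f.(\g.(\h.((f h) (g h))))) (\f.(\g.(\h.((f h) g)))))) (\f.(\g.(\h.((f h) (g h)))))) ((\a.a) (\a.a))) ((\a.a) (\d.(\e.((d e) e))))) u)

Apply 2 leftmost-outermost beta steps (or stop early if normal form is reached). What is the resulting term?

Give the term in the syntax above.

Step 0: ((((((\f.(\g.(\h.((f h) g)))) ((\f.(\g.(\h.((f h) (g h))))) (\f.(\g.(\h.((f h) g)))))) (\f.(\g.(\h.((f h) (g h)))))) ((\a.a) (\a.a))) ((\a.a) (\d.(\e.((d e) e))))) u)
Step 1: (((((\g.(\h.((((\f.(\g.(\h.((f h) (g h))))) (\f.(\g.(\h.((f h) g))))) h) g))) (\f.(\g.(\h.((f h) (g h)))))) ((\a.a) (\a.a))) ((\a.a) (\d.(\e.((d e) e))))) u)
Step 2: ((((\h.((((\f.(\g.(\h.((f h) (g h))))) (\f.(\g.(\h.((f h) g))))) h) (\f.(\g.(\h.((f h) (g h))))))) ((\a.a) (\a.a))) ((\a.a) (\d.(\e.((d e) e))))) u)

Answer: ((((\h.((((\f.(\g.(\h.((f h) (g h))))) (\f.(\g.(\h.((f h) g))))) h) (\f.(\g.(\h.((f h) (g h))))))) ((\a.a) (\a.a))) ((\a.a) (\d.(\e.((d e) e))))) u)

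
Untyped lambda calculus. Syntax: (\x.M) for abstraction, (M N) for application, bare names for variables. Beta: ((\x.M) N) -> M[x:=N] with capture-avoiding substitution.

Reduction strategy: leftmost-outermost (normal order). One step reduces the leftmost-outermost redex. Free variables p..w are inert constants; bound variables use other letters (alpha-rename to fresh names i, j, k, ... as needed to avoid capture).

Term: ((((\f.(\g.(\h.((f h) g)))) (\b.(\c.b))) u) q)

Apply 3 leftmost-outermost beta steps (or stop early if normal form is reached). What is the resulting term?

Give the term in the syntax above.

Answer: (((\b.(\c.b)) q) u)

Derivation:
Step 0: ((((\f.(\g.(\h.((f h) g)))) (\b.(\c.b))) u) q)
Step 1: (((\g.(\h.(((\b.(\c.b)) h) g))) u) q)
Step 2: ((\h.(((\b.(\c.b)) h) u)) q)
Step 3: (((\b.(\c.b)) q) u)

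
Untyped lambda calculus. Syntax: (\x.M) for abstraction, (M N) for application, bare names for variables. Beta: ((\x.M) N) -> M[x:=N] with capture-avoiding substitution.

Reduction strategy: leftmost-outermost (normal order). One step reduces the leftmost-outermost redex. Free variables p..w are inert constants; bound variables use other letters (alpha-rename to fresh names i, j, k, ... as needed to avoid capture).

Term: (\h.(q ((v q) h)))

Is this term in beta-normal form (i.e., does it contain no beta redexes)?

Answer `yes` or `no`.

Answer: yes

Derivation:
Term: (\h.(q ((v q) h)))
No beta redexes found.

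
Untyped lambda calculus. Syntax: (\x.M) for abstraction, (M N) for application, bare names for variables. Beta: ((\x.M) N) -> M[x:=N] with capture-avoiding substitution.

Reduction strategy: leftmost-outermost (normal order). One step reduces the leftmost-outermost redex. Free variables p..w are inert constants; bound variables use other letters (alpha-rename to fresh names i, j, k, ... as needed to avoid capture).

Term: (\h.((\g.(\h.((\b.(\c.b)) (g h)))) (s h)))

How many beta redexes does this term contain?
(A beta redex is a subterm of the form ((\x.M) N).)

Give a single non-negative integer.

Answer: 2

Derivation:
Term: (\h.((\g.(\h.((\b.(\c.b)) (g h)))) (s h)))
  Redex: ((\g.(\h.((\b.(\c.b)) (g h)))) (s h))
  Redex: ((\b.(\c.b)) (g h))
Total redexes: 2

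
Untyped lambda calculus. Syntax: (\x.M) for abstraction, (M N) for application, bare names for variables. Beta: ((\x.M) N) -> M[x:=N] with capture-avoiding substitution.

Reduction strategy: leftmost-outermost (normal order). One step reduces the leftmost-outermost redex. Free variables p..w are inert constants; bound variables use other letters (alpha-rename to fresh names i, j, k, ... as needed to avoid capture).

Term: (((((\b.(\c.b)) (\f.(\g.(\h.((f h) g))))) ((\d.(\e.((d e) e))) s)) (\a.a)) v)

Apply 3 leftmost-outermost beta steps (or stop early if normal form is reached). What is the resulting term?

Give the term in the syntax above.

Step 0: (((((\b.(\c.b)) (\f.(\g.(\h.((f h) g))))) ((\d.(\e.((d e) e))) s)) (\a.a)) v)
Step 1: ((((\c.(\f.(\g.(\h.((f h) g))))) ((\d.(\e.((d e) e))) s)) (\a.a)) v)
Step 2: (((\f.(\g.(\h.((f h) g)))) (\a.a)) v)
Step 3: ((\g.(\h.(((\a.a) h) g))) v)

Answer: ((\g.(\h.(((\a.a) h) g))) v)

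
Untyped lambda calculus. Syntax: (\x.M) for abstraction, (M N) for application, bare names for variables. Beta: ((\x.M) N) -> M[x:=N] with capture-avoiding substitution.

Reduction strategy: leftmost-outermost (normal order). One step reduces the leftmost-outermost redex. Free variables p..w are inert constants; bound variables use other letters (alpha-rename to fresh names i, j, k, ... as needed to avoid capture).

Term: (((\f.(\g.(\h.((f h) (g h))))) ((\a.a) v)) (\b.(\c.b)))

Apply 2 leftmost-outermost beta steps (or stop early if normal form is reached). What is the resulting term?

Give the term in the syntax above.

Answer: (\h.((((\a.a) v) h) ((\b.(\c.b)) h)))

Derivation:
Step 0: (((\f.(\g.(\h.((f h) (g h))))) ((\a.a) v)) (\b.(\c.b)))
Step 1: ((\g.(\h.((((\a.a) v) h) (g h)))) (\b.(\c.b)))
Step 2: (\h.((((\a.a) v) h) ((\b.(\c.b)) h)))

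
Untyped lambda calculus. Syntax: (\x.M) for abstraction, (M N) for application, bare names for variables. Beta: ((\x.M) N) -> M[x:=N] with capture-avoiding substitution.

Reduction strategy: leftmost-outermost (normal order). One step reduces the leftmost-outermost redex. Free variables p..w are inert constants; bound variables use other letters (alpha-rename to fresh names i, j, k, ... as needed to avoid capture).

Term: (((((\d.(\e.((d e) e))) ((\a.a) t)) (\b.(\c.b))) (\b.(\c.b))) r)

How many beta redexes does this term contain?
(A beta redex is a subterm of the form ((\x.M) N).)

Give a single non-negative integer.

Answer: 2

Derivation:
Term: (((((\d.(\e.((d e) e))) ((\a.a) t)) (\b.(\c.b))) (\b.(\c.b))) r)
  Redex: ((\d.(\e.((d e) e))) ((\a.a) t))
  Redex: ((\a.a) t)
Total redexes: 2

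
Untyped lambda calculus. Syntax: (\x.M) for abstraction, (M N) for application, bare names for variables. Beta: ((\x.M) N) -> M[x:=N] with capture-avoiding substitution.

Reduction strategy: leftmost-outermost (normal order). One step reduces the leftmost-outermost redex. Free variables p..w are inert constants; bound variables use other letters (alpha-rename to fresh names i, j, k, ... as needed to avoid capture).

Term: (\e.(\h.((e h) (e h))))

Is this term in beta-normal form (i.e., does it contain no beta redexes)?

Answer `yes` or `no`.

Answer: yes

Derivation:
Term: (\e.(\h.((e h) (e h))))
No beta redexes found.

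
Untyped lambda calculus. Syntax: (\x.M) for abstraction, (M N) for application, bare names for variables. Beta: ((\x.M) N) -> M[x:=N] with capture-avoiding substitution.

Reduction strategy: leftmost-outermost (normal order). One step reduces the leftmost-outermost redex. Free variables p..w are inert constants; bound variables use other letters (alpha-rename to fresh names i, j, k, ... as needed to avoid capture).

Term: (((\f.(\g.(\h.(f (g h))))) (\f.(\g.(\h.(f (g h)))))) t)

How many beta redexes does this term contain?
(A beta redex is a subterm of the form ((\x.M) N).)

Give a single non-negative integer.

Term: (((\f.(\g.(\h.(f (g h))))) (\f.(\g.(\h.(f (g h)))))) t)
  Redex: ((\f.(\g.(\h.(f (g h))))) (\f.(\g.(\h.(f (g h))))))
Total redexes: 1

Answer: 1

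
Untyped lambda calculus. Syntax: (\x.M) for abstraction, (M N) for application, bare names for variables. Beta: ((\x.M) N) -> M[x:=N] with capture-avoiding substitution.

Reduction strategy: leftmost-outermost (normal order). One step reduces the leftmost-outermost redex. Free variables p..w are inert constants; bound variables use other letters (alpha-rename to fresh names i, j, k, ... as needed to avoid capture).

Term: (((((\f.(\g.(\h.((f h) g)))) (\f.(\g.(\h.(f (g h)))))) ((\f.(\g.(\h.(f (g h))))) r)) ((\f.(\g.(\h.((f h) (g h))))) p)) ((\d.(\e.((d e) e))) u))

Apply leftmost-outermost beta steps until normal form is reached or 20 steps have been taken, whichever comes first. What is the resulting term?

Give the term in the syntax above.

Step 0: (((((\f.(\g.(\h.((f h) g)))) (\f.(\g.(\h.(f (g h)))))) ((\f.(\g.(\h.(f (g h))))) r)) ((\f.(\g.(\h.((f h) (g h))))) p)) ((\d.(\e.((d e) e))) u))
Step 1: ((((\g.(\h.(((\f.(\g.(\h.(f (g h))))) h) g))) ((\f.(\g.(\h.(f (g h))))) r)) ((\f.(\g.(\h.((f h) (g h))))) p)) ((\d.(\e.((d e) e))) u))
Step 2: (((\h.(((\f.(\g.(\h.(f (g h))))) h) ((\f.(\g.(\h.(f (g h))))) r))) ((\f.(\g.(\h.((f h) (g h))))) p)) ((\d.(\e.((d e) e))) u))
Step 3: ((((\f.(\g.(\h.(f (g h))))) ((\f.(\g.(\h.((f h) (g h))))) p)) ((\f.(\g.(\h.(f (g h))))) r)) ((\d.(\e.((d e) e))) u))
Step 4: (((\g.(\h.(((\f.(\g.(\h.((f h) (g h))))) p) (g h)))) ((\f.(\g.(\h.(f (g h))))) r)) ((\d.(\e.((d e) e))) u))
Step 5: ((\h.(((\f.(\g.(\h.((f h) (g h))))) p) (((\f.(\g.(\h.(f (g h))))) r) h))) ((\d.(\e.((d e) e))) u))
Step 6: (((\f.(\g.(\h.((f h) (g h))))) p) (((\f.(\g.(\h.(f (g h))))) r) ((\d.(\e.((d e) e))) u)))
Step 7: ((\g.(\h.((p h) (g h)))) (((\f.(\g.(\h.(f (g h))))) r) ((\d.(\e.((d e) e))) u)))
Step 8: (\h.((p h) ((((\f.(\g.(\h.(f (g h))))) r) ((\d.(\e.((d e) e))) u)) h)))
Step 9: (\h.((p h) (((\g.(\h.(r (g h)))) ((\d.(\e.((d e) e))) u)) h)))
Step 10: (\h.((p h) ((\h.(r (((\d.(\e.((d e) e))) u) h))) h)))
Step 11: (\h.((p h) (r (((\d.(\e.((d e) e))) u) h))))
Step 12: (\h.((p h) (r ((\e.((u e) e)) h))))
Step 13: (\h.((p h) (r ((u h) h))))

Answer: (\h.((p h) (r ((u h) h))))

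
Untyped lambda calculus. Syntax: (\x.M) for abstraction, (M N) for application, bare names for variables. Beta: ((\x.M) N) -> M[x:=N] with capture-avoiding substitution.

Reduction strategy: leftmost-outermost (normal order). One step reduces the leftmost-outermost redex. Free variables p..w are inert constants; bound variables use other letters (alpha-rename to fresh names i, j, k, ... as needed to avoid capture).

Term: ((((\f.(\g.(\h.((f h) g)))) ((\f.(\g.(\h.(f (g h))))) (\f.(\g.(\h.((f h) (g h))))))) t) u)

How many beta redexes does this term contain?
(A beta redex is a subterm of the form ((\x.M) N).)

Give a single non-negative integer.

Answer: 2

Derivation:
Term: ((((\f.(\g.(\h.((f h) g)))) ((\f.(\g.(\h.(f (g h))))) (\f.(\g.(\h.((f h) (g h))))))) t) u)
  Redex: ((\f.(\g.(\h.((f h) g)))) ((\f.(\g.(\h.(f (g h))))) (\f.(\g.(\h.((f h) (g h)))))))
  Redex: ((\f.(\g.(\h.(f (g h))))) (\f.(\g.(\h.((f h) (g h))))))
Total redexes: 2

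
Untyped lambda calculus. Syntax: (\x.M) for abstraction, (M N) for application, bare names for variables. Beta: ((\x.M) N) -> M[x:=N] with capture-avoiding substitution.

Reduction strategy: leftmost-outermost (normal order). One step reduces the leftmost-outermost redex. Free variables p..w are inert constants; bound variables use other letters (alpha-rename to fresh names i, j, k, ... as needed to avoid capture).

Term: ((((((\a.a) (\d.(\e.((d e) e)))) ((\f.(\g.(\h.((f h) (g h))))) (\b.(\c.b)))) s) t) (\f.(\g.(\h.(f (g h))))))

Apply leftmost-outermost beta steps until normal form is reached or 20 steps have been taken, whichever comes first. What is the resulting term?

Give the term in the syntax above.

Step 0: ((((((\a.a) (\d.(\e.((d e) e)))) ((\f.(\g.(\h.((f h) (g h))))) (\b.(\c.b)))) s) t) (\f.(\g.(\h.(f (g h))))))
Step 1: (((((\d.(\e.((d e) e))) ((\f.(\g.(\h.((f h) (g h))))) (\b.(\c.b)))) s) t) (\f.(\g.(\h.(f (g h))))))
Step 2: ((((\e.((((\f.(\g.(\h.((f h) (g h))))) (\b.(\c.b))) e) e)) s) t) (\f.(\g.(\h.(f (g h))))))
Step 3: ((((((\f.(\g.(\h.((f h) (g h))))) (\b.(\c.b))) s) s) t) (\f.(\g.(\h.(f (g h))))))
Step 4: (((((\g.(\h.(((\b.(\c.b)) h) (g h)))) s) s) t) (\f.(\g.(\h.(f (g h))))))
Step 5: ((((\h.(((\b.(\c.b)) h) (s h))) s) t) (\f.(\g.(\h.(f (g h))))))
Step 6: (((((\b.(\c.b)) s) (s s)) t) (\f.(\g.(\h.(f (g h))))))
Step 7: ((((\c.s) (s s)) t) (\f.(\g.(\h.(f (g h))))))
Step 8: ((s t) (\f.(\g.(\h.(f (g h))))))

Answer: ((s t) (\f.(\g.(\h.(f (g h))))))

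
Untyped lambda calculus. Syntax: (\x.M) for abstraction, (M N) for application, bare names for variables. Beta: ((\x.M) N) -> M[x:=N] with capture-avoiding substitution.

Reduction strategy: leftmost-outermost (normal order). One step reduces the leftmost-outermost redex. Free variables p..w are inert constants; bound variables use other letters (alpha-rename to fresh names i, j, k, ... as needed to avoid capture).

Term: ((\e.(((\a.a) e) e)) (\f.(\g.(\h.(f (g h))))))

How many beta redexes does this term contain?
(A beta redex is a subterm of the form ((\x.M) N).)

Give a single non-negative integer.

Answer: 2

Derivation:
Term: ((\e.(((\a.a) e) e)) (\f.(\g.(\h.(f (g h))))))
  Redex: ((\e.(((\a.a) e) e)) (\f.(\g.(\h.(f (g h))))))
  Redex: ((\a.a) e)
Total redexes: 2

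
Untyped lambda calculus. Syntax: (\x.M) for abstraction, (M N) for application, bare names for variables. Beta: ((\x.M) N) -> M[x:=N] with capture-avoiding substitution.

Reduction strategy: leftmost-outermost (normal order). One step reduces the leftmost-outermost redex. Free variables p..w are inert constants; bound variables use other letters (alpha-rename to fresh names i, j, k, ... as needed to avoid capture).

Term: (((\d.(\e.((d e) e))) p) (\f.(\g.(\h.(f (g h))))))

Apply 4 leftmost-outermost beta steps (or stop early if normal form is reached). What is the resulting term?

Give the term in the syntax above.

Step 0: (((\d.(\e.((d e) e))) p) (\f.(\g.(\h.(f (g h))))))
Step 1: ((\e.((p e) e)) (\f.(\g.(\h.(f (g h))))))
Step 2: ((p (\f.(\g.(\h.(f (g h)))))) (\f.(\g.(\h.(f (g h))))))
Step 3: (normal form reached)

Answer: ((p (\f.(\g.(\h.(f (g h)))))) (\f.(\g.(\h.(f (g h))))))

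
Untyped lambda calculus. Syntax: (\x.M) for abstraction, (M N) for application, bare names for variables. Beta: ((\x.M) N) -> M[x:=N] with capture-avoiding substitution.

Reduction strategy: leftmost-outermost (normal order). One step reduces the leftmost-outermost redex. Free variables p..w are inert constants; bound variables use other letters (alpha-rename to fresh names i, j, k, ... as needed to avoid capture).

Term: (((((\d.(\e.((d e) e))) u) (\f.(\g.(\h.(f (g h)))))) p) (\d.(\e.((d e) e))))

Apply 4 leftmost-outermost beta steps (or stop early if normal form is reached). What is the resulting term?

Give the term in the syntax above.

Answer: ((((u (\f.(\g.(\h.(f (g h)))))) (\f.(\g.(\h.(f (g h)))))) p) (\d.(\e.((d e) e))))

Derivation:
Step 0: (((((\d.(\e.((d e) e))) u) (\f.(\g.(\h.(f (g h)))))) p) (\d.(\e.((d e) e))))
Step 1: ((((\e.((u e) e)) (\f.(\g.(\h.(f (g h)))))) p) (\d.(\e.((d e) e))))
Step 2: ((((u (\f.(\g.(\h.(f (g h)))))) (\f.(\g.(\h.(f (g h)))))) p) (\d.(\e.((d e) e))))
Step 3: (normal form reached)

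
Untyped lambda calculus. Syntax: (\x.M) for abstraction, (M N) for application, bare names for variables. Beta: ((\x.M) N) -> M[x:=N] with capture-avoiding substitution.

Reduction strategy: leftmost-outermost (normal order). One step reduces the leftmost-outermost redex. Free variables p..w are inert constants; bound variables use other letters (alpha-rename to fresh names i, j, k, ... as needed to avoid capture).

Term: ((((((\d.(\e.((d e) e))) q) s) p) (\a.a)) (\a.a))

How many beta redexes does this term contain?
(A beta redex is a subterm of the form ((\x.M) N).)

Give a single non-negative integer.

Answer: 1

Derivation:
Term: ((((((\d.(\e.((d e) e))) q) s) p) (\a.a)) (\a.a))
  Redex: ((\d.(\e.((d e) e))) q)
Total redexes: 1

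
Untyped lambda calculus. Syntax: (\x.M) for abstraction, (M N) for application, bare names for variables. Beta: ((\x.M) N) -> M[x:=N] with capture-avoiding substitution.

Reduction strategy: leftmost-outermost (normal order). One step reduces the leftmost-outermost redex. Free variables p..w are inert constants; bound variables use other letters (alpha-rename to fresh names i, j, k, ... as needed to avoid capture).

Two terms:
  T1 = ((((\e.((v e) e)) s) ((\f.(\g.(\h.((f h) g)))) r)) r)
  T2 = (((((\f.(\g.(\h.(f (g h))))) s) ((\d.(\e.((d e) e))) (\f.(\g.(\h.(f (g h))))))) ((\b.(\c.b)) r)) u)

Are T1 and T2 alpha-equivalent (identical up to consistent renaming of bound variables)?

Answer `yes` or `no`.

Term 1: ((((\e.((v e) e)) s) ((\f.(\g.(\h.((f h) g)))) r)) r)
Term 2: (((((\f.(\g.(\h.(f (g h))))) s) ((\d.(\e.((d e) e))) (\f.(\g.(\h.(f (g h))))))) ((\b.(\c.b)) r)) u)
Alpha-equivalence: compare structure up to binder renaming.
Result: False

Answer: no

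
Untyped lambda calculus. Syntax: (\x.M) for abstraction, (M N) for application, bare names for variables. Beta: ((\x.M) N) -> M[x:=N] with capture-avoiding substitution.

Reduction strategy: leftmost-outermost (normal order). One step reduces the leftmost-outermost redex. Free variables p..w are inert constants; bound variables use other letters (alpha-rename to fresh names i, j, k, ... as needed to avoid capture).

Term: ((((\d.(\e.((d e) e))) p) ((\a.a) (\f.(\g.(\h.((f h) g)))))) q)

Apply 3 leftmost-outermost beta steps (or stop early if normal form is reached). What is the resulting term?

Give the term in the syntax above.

Answer: (((p (\f.(\g.(\h.((f h) g))))) ((\a.a) (\f.(\g.(\h.((f h) g)))))) q)

Derivation:
Step 0: ((((\d.(\e.((d e) e))) p) ((\a.a) (\f.(\g.(\h.((f h) g)))))) q)
Step 1: (((\e.((p e) e)) ((\a.a) (\f.(\g.(\h.((f h) g)))))) q)
Step 2: (((p ((\a.a) (\f.(\g.(\h.((f h) g)))))) ((\a.a) (\f.(\g.(\h.((f h) g)))))) q)
Step 3: (((p (\f.(\g.(\h.((f h) g))))) ((\a.a) (\f.(\g.(\h.((f h) g)))))) q)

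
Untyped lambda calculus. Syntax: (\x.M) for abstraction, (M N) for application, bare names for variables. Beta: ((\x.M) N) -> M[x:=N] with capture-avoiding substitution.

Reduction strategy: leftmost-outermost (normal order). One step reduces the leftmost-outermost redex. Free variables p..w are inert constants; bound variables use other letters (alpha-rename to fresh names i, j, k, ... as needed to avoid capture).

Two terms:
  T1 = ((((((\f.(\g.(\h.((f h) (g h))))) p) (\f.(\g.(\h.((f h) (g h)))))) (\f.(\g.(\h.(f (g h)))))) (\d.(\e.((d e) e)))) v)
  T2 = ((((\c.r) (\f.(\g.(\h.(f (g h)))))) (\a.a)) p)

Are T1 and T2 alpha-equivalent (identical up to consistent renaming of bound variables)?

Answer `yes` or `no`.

Answer: no

Derivation:
Term 1: ((((((\f.(\g.(\h.((f h) (g h))))) p) (\f.(\g.(\h.((f h) (g h)))))) (\f.(\g.(\h.(f (g h)))))) (\d.(\e.((d e) e)))) v)
Term 2: ((((\c.r) (\f.(\g.(\h.(f (g h)))))) (\a.a)) p)
Alpha-equivalence: compare structure up to binder renaming.
Result: False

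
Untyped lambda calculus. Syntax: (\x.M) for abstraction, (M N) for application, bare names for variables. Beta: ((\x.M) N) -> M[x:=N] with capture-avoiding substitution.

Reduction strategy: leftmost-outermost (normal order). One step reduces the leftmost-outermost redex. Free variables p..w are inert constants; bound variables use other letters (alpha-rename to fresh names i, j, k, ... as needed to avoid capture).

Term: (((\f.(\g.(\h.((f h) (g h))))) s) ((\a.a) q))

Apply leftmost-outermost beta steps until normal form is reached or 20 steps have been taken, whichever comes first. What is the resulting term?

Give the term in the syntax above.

Step 0: (((\f.(\g.(\h.((f h) (g h))))) s) ((\a.a) q))
Step 1: ((\g.(\h.((s h) (g h)))) ((\a.a) q))
Step 2: (\h.((s h) (((\a.a) q) h)))
Step 3: (\h.((s h) (q h)))

Answer: (\h.((s h) (q h)))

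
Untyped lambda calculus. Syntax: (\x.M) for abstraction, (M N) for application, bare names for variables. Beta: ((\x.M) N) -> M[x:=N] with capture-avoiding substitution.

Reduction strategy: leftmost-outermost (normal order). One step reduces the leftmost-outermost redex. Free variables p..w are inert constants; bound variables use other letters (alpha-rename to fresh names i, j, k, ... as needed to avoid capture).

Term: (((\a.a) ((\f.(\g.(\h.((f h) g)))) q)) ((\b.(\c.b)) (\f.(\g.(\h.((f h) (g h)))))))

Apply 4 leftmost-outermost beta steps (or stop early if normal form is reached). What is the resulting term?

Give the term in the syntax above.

Step 0: (((\a.a) ((\f.(\g.(\h.((f h) g)))) q)) ((\b.(\c.b)) (\f.(\g.(\h.((f h) (g h)))))))
Step 1: (((\f.(\g.(\h.((f h) g)))) q) ((\b.(\c.b)) (\f.(\g.(\h.((f h) (g h)))))))
Step 2: ((\g.(\h.((q h) g))) ((\b.(\c.b)) (\f.(\g.(\h.((f h) (g h)))))))
Step 3: (\h.((q h) ((\b.(\c.b)) (\f.(\g.(\h.((f h) (g h))))))))
Step 4: (\h.((q h) (\c.(\f.(\g.(\h.((f h) (g h))))))))

Answer: (\h.((q h) (\c.(\f.(\g.(\h.((f h) (g h))))))))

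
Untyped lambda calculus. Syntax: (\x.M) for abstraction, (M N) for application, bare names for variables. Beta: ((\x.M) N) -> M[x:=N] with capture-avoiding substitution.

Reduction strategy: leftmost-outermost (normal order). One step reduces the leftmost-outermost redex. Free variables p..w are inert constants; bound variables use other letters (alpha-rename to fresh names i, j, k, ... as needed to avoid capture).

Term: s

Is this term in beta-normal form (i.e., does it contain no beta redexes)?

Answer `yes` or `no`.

Answer: yes

Derivation:
Term: s
No beta redexes found.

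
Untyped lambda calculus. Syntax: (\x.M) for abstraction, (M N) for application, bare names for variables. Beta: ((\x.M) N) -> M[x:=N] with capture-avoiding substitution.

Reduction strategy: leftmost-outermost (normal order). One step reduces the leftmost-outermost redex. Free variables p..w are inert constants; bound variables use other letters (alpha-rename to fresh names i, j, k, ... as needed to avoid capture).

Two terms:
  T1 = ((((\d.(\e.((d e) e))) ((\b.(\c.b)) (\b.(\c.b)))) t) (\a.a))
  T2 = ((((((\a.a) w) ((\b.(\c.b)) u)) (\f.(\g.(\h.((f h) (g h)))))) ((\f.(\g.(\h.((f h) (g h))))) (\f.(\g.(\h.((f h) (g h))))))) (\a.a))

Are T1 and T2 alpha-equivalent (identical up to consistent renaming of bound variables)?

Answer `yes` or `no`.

Answer: no

Derivation:
Term 1: ((((\d.(\e.((d e) e))) ((\b.(\c.b)) (\b.(\c.b)))) t) (\a.a))
Term 2: ((((((\a.a) w) ((\b.(\c.b)) u)) (\f.(\g.(\h.((f h) (g h)))))) ((\f.(\g.(\h.((f h) (g h))))) (\f.(\g.(\h.((f h) (g h))))))) (\a.a))
Alpha-equivalence: compare structure up to binder renaming.
Result: False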